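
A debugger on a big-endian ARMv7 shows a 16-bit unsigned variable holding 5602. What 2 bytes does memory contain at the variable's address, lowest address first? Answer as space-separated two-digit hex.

15 E2

5602 in hexadecimal, padded to 16 bits, is 0x15E2.
Split into bytes (most-significant first): 15 E2.
Big-endian: lowest address holds the most-significant byte.
So the memory order matches the most-significant-first order: 15 E2.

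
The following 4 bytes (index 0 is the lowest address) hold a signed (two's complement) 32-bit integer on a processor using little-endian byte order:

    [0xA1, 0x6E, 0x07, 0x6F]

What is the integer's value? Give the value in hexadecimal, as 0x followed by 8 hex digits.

0x6F076EA1

In little-endian order the low byte comes first in memory.
Reassemble most-significant byte first: 6F 07 6E A1 → 0x6F076EA1.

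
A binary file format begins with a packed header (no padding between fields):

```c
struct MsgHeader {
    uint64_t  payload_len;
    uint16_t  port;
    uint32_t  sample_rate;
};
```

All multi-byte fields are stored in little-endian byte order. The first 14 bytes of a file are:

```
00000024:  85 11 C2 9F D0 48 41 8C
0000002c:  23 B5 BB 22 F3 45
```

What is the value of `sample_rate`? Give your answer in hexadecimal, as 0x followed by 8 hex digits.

`sample_rate` follows `payload_len` (8 B), `port` (2 B), so it starts at offset 8 + 2 = 10 and occupies 4 bytes.
Bytes at offsets 10..13: BB 22 F3 45.
Little-endian stores the least-significant byte at the lowest address.
Reassemble most-significant byte first: 45 F3 22 BB → 0x45F322BB.

0x45F322BB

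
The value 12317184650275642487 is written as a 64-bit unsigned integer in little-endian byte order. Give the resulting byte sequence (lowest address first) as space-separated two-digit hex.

77 DC 92 20 2E 6E EF AA

12317184650275642487 in hexadecimal, padded to 64 bits, is 0xAAEF6E2E2092DC77.
Split into bytes (most-significant first): AA EF 6E 2E 20 92 DC 77.
Little-endian stores the least-significant byte at the lowest address.
So at ascending addresses the bytes are 77 DC 92 20 2E 6E EF AA.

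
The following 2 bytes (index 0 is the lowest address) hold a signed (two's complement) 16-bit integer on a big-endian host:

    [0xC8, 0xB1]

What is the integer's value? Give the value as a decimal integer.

Big-endian stores the most-significant byte at the lowest address.
The bytes are already most-significant first: 0xC8B1.
Top bit is set, so as a signed 16-bit value this is 0xC8B1 − 2^16 = -14159.

-14159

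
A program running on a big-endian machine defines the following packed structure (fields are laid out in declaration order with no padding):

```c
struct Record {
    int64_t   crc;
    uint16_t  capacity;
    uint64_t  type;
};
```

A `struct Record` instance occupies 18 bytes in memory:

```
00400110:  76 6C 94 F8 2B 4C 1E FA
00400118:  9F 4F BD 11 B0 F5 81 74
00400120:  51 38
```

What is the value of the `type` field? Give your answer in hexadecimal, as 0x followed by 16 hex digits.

`type` follows `crc` (8 B), `capacity` (2 B), so it starts at offset 8 + 2 = 10 and occupies 8 bytes.
Bytes at offsets 10..17: BD 11 B0 F5 81 74 51 38.
Big-endian: lowest address holds the most-significant byte.
The bytes are already most-significant first: 0xBD11B0F581745138.

0xBD11B0F581745138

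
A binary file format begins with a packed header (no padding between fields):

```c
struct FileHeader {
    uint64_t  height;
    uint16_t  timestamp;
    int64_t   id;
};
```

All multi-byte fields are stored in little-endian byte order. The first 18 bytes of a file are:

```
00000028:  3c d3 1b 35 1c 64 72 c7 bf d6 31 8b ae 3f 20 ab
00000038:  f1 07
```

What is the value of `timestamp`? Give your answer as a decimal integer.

54975

`timestamp` follows `height` (8 bytes), so it starts at byte offset 8 and occupies 2 bytes.
Bytes at offsets 8..9: BF D6.
Little-endian: lowest address holds the least-significant byte.
Reassemble most-significant byte first: D6 BF → 0xD6BF.
0xD6BF = 54975.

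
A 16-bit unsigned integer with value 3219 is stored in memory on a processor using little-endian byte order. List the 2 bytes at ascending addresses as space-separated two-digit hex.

3219 in hexadecimal, padded to 16 bits, is 0x0C93.
Split into bytes (most-significant first): 0C 93.
In little-endian order the low byte comes first in memory.
So at ascending addresses the bytes are 93 0C.

93 0C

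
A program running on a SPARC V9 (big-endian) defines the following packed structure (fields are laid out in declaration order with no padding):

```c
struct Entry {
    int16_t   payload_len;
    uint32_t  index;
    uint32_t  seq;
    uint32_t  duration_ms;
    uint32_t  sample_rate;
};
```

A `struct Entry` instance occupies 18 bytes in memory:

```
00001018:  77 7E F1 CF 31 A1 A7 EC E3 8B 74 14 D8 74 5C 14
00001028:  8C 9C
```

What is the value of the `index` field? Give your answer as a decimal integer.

`index` follows `payload_len` (2 bytes), so it starts at byte offset 2 and occupies 4 bytes.
Bytes at offsets 2..5: F1 CF 31 A1.
Big-endian stores the most-significant byte at the lowest address.
The bytes are already most-significant first: 0xF1CF31A1.
0xF1CF31A1 = 4056887713.

4056887713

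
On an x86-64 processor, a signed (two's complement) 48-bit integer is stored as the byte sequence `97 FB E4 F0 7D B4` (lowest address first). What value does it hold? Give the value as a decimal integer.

Little-endian: lowest address holds the least-significant byte.
Reassemble most-significant byte first: B4 7D F0 E4 FB 97 → 0xB47DF0E4FB97.
Top bit is set, so as a signed 48-bit value this is 0xB47DF0E4FB97 − 2^48 = -83021971260521.

-83021971260521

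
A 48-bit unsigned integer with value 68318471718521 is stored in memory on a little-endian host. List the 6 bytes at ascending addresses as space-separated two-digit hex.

79 06 3D A2 22 3E

68318471718521 in hexadecimal, padded to 48 bits, is 0x3E22A23D0679.
Split into bytes (most-significant first): 3E 22 A2 3D 06 79.
In little-endian order the low byte comes first in memory.
So at ascending addresses the bytes are 79 06 3D A2 22 3E.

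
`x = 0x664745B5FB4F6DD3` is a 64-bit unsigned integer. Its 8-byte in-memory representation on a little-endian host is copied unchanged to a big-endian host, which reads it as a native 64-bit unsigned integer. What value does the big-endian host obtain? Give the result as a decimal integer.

Stored little-endian, the bytes at ascending addresses are D3 6D 4F FB B5 45 47 66.
Read back as big-endian, the last byte is least significant, giving 0xD36D4FFBB5454766.
0xD36D4FFBB5454766 = 15234921056960857958.

15234921056960857958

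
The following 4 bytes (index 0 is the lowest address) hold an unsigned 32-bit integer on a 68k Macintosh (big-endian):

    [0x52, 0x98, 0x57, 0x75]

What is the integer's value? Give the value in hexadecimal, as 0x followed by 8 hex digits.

0x52985775

In big-endian order the high byte comes first in memory.
The bytes are already most-significant first: 0x52985775.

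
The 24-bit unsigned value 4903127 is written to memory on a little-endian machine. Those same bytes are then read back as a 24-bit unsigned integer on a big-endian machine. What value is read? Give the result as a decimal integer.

14143562

4903127 in 24-bit hexadecimal is 0x4AD0D7.
Stored little-endian, the bytes at ascending addresses are D7 D0 4A.
Read back as big-endian, the last byte is least significant, giving 0xD7D04A.
0xD7D04A = 14143562.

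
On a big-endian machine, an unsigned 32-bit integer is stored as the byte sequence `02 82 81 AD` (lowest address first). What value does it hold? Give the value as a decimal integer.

Big-endian stores the most-significant byte at the lowest address.
The bytes are already most-significant first: 0x028281AD.
0x028281AD = 42107309.

42107309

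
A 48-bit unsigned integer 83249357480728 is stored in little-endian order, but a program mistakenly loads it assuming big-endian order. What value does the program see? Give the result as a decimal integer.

26815108265803

83249357480728 in 48-bit hexadecimal is 0x4BB700616318.
Stored little-endian, the bytes at ascending addresses are 18 63 61 00 B7 4B.
Read back as big-endian, the last byte is least significant, giving 0x18636100B74B.
0x18636100B74B = 26815108265803.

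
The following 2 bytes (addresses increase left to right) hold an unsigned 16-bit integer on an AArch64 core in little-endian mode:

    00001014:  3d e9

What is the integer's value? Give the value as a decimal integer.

In little-endian order the low byte comes first in memory.
Reassemble most-significant byte first: E9 3D → 0xE93D.
0xE93D = 59709.

59709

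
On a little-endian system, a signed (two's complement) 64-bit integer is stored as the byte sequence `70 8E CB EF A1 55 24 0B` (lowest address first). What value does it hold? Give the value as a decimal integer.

802860787579981424

Little-endian: lowest address holds the least-significant byte.
Reassemble most-significant byte first: 0B 24 55 A1 EF CB 8E 70 → 0x0B2455A1EFCB8E70.
0x0B2455A1EFCB8E70 = 802860787579981424.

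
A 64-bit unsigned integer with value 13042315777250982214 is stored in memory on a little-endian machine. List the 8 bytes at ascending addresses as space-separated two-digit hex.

46 79 84 27 19 9D FF B4

13042315777250982214 in hexadecimal, padded to 64 bits, is 0xB4FF9D1927847946.
Split into bytes (most-significant first): B4 FF 9D 19 27 84 79 46.
In little-endian order the low byte comes first in memory.
So at ascending addresses the bytes are 46 79 84 27 19 9D FF B4.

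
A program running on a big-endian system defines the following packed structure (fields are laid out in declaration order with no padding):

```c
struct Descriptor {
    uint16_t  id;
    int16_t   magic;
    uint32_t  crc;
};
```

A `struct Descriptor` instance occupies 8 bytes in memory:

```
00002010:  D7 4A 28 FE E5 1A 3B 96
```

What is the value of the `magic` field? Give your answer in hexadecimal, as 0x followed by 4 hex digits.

`magic` follows `id` (2 bytes), so it starts at byte offset 2 and occupies 2 bytes.
Bytes at offsets 2..3: 28 FE.
Big-endian: lowest address holds the most-significant byte.
The bytes are already most-significant first: 0x28FE.

0x28FE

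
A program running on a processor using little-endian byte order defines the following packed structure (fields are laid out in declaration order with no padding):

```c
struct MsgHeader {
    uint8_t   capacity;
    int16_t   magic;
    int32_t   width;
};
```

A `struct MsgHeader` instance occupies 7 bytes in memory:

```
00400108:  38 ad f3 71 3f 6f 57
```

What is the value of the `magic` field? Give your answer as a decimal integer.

-3155

`magic` follows `capacity` (1 byte), so it starts at byte offset 1 and occupies 2 bytes.
Bytes at offsets 1..2: AD F3.
In little-endian order the low byte comes first in memory.
Reassemble most-significant byte first: F3 AD → 0xF3AD.
Top bit is set, so as a signed 16-bit value this is 0xF3AD − 2^16 = -3155.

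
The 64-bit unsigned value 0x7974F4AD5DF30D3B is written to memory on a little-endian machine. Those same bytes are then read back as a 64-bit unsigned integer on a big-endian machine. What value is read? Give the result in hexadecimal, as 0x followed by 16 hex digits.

Stored little-endian, the bytes at ascending addresses are 3B 0D F3 5D AD F4 74 79.
Read back as big-endian, the last byte is least significant, giving 0x3B0DF35DADF47479.

0x3B0DF35DADF47479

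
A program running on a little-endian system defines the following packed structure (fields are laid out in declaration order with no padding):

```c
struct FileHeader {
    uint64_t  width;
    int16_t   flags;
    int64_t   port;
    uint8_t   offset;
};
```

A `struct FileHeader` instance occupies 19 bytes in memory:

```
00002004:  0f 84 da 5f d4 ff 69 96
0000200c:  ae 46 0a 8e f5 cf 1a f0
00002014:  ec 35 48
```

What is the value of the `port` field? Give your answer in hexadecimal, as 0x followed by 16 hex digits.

0x35ECF01ACFF58E0A

`port` follows `width` (8 B), `flags` (2 B), so it starts at offset 8 + 2 = 10 and occupies 8 bytes.
Bytes at offsets 10..17: 0A 8E F5 CF 1A F0 EC 35.
Little-endian: lowest address holds the least-significant byte.
Reassemble most-significant byte first: 35 EC F0 1A CF F5 8E 0A → 0x35ECF01ACFF58E0A.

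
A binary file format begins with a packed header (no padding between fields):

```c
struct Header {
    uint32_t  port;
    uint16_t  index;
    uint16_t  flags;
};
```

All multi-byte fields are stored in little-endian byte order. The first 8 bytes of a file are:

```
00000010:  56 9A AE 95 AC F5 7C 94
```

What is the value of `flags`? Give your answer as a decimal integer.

38012

`flags` follows `port` (4 B), `index` (2 B), so it starts at offset 4 + 2 = 6 and occupies 2 bytes.
Bytes at offsets 6..7: 7C 94.
Little-endian: lowest address holds the least-significant byte.
Reassemble most-significant byte first: 94 7C → 0x947C.
0x947C = 38012.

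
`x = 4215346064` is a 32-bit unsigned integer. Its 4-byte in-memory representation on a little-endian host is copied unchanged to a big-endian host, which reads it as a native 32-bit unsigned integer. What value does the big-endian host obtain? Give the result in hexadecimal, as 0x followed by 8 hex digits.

4215346064 in 32-bit hexadecimal is 0xFB411390.
Stored little-endian, the bytes at ascending addresses are 90 13 41 FB.
Read back as big-endian, the last byte is least significant, giving 0x901341FB.

0x901341FB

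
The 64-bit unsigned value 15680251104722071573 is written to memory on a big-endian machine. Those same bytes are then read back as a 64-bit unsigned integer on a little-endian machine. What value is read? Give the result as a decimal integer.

15680251104722071573 in 64-bit hexadecimal is 0xD99B714D5DE2B015.
Stored big-endian, the bytes at ascending addresses are D9 9B 71 4D 5D E2 B0 15.
Read back as little-endian, the first byte is least significant, giving 0x15B0E25D4D719BD9.
0x15B0E25D4D719BD9 = 1562997961056689113.

1562997961056689113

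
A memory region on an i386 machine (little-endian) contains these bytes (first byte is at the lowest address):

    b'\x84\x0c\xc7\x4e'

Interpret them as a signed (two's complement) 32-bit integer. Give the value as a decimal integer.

1321667716

Little-endian: lowest address holds the least-significant byte.
Reassemble most-significant byte first: 4E C7 0C 84 → 0x4EC70C84.
0x4EC70C84 = 1321667716.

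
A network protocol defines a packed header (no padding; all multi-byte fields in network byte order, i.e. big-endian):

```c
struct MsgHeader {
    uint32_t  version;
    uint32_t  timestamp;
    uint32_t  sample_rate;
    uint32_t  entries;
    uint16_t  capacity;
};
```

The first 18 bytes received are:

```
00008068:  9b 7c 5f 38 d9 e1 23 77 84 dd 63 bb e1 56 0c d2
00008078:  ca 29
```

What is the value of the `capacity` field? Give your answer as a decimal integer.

`capacity` follows `version` (4 B), `timestamp` (4 B), `sample_rate` (4 B), `entries` (4 B), so it starts at offset 4 + 4 + 4 + 4 = 16 and occupies 2 bytes.
Bytes at offsets 16..17: CA 29.
Big-endian stores the most-significant byte at the lowest address.
The bytes are already most-significant first: 0xCA29.
0xCA29 = 51753.

51753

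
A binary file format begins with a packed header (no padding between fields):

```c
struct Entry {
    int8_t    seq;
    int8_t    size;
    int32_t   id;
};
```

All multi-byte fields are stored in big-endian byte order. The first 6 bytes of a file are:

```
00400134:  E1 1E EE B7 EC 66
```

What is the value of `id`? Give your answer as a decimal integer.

-289936282

`id` follows `seq` (1 B), `size` (1 B), so it starts at offset 1 + 1 = 2 and occupies 4 bytes.
Bytes at offsets 2..5: EE B7 EC 66.
In big-endian order the high byte comes first in memory.
The bytes are already most-significant first: 0xEEB7EC66.
Top bit is set, so as a signed 32-bit value this is 0xEEB7EC66 − 2^32 = -289936282.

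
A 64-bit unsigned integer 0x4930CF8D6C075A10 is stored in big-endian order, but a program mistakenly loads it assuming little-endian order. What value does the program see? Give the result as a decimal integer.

Stored big-endian, the bytes at ascending addresses are 49 30 CF 8D 6C 07 5A 10.
Read back as little-endian, the first byte is least significant, giving 0x105A076C8DCF3049.
0x105A076C8DCF3049 = 1178262415327834185.

1178262415327834185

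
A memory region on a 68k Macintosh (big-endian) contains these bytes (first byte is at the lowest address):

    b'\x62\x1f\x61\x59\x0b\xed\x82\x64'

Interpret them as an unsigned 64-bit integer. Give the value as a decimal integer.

Big-endian: lowest address holds the most-significant byte.
The bytes are already most-significant first: 0x621F61590BED8264.
0x621F61590BED8264 = 7070476975075066468.

7070476975075066468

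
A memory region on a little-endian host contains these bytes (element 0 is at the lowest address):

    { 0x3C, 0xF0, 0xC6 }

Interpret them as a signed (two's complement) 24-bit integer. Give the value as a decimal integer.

Little-endian stores the least-significant byte at the lowest address.
Reassemble most-significant byte first: C6 F0 3C → 0xC6F03C.
Top bit is set, so as a signed 24-bit value this is 0xC6F03C − 2^24 = -3739588.

-3739588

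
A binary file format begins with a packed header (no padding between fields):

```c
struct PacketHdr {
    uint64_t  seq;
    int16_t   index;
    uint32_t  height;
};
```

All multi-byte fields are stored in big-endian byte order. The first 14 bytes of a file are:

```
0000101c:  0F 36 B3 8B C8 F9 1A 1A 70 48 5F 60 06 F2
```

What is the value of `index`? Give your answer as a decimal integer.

28744

`index` follows `seq` (8 bytes), so it starts at byte offset 8 and occupies 2 bytes.
Bytes at offsets 8..9: 70 48.
Big-endian: lowest address holds the most-significant byte.
The bytes are already most-significant first: 0x7048.
0x7048 = 28744.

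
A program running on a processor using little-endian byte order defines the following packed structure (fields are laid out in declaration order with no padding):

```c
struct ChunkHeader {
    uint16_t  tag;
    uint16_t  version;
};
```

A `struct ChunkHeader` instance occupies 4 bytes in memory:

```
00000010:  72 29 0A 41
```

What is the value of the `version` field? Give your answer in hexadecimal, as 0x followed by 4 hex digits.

`version` follows `tag` (2 bytes), so it starts at byte offset 2 and occupies 2 bytes.
Bytes at offsets 2..3: 0A 41.
Little-endian stores the least-significant byte at the lowest address.
Reassemble most-significant byte first: 41 0A → 0x410A.

0x410A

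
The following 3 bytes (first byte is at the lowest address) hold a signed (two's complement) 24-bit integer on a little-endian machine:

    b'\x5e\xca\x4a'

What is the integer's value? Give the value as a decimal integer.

Little-endian: lowest address holds the least-significant byte.
Reassemble most-significant byte first: 4A CA 5E → 0x4ACA5E.
0x4ACA5E = 4901470.

4901470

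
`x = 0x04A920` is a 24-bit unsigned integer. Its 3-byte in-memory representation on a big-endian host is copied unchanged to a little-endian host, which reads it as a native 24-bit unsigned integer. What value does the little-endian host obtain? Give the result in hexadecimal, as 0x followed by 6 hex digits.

0x20A904

Stored big-endian, the bytes at ascending addresses are 04 A9 20.
Read back as little-endian, the first byte is least significant, giving 0x20A904.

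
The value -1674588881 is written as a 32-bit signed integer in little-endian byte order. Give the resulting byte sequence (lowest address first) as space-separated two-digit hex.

Two's complement of -1674588881 in 32 bits: 1674588881 = 0x63D032D1; invert → 0x9C2FCD2E; add 1 → 0x9C2FCD2F.
Split into bytes (most-significant first): 9C 2F CD 2F.
Little-endian stores the least-significant byte at the lowest address.
So at ascending addresses the bytes are 2F CD 2F 9C.

2F CD 2F 9C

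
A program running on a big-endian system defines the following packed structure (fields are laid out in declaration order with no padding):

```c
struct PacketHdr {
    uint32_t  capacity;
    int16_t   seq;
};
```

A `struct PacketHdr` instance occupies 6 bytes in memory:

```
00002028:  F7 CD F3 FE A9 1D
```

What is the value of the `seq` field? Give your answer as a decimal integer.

-22243

`seq` follows `capacity` (4 bytes), so it starts at byte offset 4 and occupies 2 bytes.
Bytes at offsets 4..5: A9 1D.
Big-endian stores the most-significant byte at the lowest address.
The bytes are already most-significant first: 0xA91D.
Top bit is set, so as a signed 16-bit value this is 0xA91D − 2^16 = -22243.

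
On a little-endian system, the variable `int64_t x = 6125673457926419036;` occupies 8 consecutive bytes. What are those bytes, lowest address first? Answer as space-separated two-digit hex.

6125673457926419036 in hexadecimal, padded to 64 bits, is 0x5502C38E05BE325C.
Split into bytes (most-significant first): 55 02 C3 8E 05 BE 32 5C.
Little-endian: lowest address holds the least-significant byte.
So at ascending addresses the bytes are 5C 32 BE 05 8E C3 02 55.

5C 32 BE 05 8E C3 02 55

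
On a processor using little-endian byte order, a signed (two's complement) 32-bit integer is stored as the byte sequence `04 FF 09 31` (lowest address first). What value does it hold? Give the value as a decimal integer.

Little-endian: lowest address holds the least-significant byte.
Reassemble most-significant byte first: 31 09 FF 04 → 0x3109FF04.
0x3109FF04 = 822738692.

822738692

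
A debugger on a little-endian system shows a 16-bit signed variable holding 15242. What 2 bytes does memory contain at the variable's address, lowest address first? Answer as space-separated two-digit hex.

15242 in hexadecimal, padded to 16 bits, is 0x3B8A.
Split into bytes (most-significant first): 3B 8A.
Little-endian: lowest address holds the least-significant byte.
So at ascending addresses the bytes are 8A 3B.

8A 3B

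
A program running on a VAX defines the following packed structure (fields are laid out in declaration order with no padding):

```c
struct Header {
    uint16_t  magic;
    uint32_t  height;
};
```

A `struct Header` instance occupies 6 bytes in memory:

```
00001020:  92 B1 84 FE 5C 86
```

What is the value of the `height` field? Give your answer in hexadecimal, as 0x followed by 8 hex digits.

`height` follows `magic` (2 bytes), so it starts at byte offset 2 and occupies 4 bytes.
Bytes at offsets 2..5: 84 FE 5C 86.
In little-endian order the low byte comes first in memory.
Reassemble most-significant byte first: 86 5C FE 84 → 0x865CFE84.

0x865CFE84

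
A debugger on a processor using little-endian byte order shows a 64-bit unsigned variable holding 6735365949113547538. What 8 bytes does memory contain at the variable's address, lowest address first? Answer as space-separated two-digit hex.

6735365949113547538 in hexadecimal, padded to 64 bits, is 0x5D78D3A52D2CBB12.
Split into bytes (most-significant first): 5D 78 D3 A5 2D 2C BB 12.
Little-endian: lowest address holds the least-significant byte.
So at ascending addresses the bytes are 12 BB 2C 2D A5 D3 78 5D.

12 BB 2C 2D A5 D3 78 5D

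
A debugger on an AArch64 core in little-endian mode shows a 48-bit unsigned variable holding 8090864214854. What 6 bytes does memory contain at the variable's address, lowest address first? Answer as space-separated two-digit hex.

8090864214854 in hexadecimal, padded to 48 bits, is 0x075BCD166346.
Split into bytes (most-significant first): 07 5B CD 16 63 46.
Little-endian: lowest address holds the least-significant byte.
So at ascending addresses the bytes are 46 63 16 CD 5B 07.

46 63 16 CD 5B 07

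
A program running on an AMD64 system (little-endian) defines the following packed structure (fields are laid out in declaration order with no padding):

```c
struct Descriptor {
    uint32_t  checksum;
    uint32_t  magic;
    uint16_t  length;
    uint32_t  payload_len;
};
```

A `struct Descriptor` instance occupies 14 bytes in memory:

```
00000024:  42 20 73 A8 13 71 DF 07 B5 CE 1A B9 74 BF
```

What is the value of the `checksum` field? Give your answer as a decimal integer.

`checksum` is the first field, at byte offset 0, occupying 4 bytes.
Bytes at offsets 0..3: 42 20 73 A8.
Little-endian: lowest address holds the least-significant byte.
Reassemble most-significant byte first: A8 73 20 42 → 0xA8732042.
0xA8732042 = 2826117186.

2826117186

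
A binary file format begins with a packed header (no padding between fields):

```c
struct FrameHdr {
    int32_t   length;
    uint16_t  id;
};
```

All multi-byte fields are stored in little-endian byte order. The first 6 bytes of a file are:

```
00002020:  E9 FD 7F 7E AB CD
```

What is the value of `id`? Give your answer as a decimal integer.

`id` follows `length` (4 bytes), so it starts at byte offset 4 and occupies 2 bytes.
Bytes at offsets 4..5: AB CD.
Little-endian stores the least-significant byte at the lowest address.
Reassemble most-significant byte first: CD AB → 0xCDAB.
0xCDAB = 52651.

52651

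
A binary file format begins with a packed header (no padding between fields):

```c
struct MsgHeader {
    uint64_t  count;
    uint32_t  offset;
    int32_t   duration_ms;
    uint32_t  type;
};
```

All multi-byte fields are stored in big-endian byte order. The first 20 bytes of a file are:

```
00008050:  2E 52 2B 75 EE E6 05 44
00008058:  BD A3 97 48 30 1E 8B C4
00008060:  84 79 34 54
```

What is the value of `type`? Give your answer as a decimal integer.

2222535764

`type` follows `count` (8 B), `offset` (4 B), `duration_ms` (4 B), so it starts at offset 8 + 4 + 4 = 16 and occupies 4 bytes.
Bytes at offsets 16..19: 84 79 34 54.
Big-endian: lowest address holds the most-significant byte.
The bytes are already most-significant first: 0x84793454.
0x84793454 = 2222535764.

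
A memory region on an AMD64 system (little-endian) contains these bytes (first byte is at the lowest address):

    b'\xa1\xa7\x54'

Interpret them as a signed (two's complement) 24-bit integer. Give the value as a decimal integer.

5547937

In little-endian order the low byte comes first in memory.
Reassemble most-significant byte first: 54 A7 A1 → 0x54A7A1.
0x54A7A1 = 5547937.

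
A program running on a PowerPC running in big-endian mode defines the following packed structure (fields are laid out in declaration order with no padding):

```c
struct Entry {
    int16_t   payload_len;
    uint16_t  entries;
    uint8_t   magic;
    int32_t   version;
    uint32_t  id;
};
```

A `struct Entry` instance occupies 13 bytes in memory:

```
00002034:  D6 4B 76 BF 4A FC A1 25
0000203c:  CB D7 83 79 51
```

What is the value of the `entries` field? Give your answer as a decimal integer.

`entries` follows `payload_len` (2 bytes), so it starts at byte offset 2 and occupies 2 bytes.
Bytes at offsets 2..3: 76 BF.
Big-endian: lowest address holds the most-significant byte.
The bytes are already most-significant first: 0x76BF.
0x76BF = 30399.

30399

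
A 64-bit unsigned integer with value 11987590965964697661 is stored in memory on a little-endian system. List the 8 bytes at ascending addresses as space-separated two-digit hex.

11987590965964697661 in hexadecimal, padded to 64 bits, is 0xA65C7A787701F03D.
Split into bytes (most-significant first): A6 5C 7A 78 77 01 F0 3D.
Little-endian stores the least-significant byte at the lowest address.
So at ascending addresses the bytes are 3D F0 01 77 78 7A 5C A6.

3D F0 01 77 78 7A 5C A6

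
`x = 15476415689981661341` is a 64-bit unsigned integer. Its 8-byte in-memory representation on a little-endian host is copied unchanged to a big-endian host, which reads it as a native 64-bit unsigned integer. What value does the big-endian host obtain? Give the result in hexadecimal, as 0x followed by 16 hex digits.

0x9D90A38D1246C7D6

15476415689981661341 in 64-bit hexadecimal is 0xD6C746128DA3909D.
Stored little-endian, the bytes at ascending addresses are 9D 90 A3 8D 12 46 C7 D6.
Read back as big-endian, the last byte is least significant, giving 0x9D90A38D1246C7D6.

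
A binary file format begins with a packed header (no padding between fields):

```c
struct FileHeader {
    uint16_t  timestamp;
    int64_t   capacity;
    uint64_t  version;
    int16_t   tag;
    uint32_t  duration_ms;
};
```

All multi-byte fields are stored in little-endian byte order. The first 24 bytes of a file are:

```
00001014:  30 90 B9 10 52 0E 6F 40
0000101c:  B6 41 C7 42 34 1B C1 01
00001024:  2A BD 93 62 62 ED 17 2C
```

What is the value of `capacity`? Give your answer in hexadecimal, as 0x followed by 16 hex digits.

`capacity` follows `timestamp` (2 bytes), so it starts at byte offset 2 and occupies 8 bytes.
Bytes at offsets 2..9: B9 10 52 0E 6F 40 B6 41.
In little-endian order the low byte comes first in memory.
Reassemble most-significant byte first: 41 B6 40 6F 0E 52 10 B9 → 0x41B6406F0E5210B9.

0x41B6406F0E5210B9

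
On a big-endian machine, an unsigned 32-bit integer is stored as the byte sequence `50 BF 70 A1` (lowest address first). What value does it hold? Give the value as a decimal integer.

Big-endian stores the most-significant byte at the lowest address.
The bytes are already most-significant first: 0x50BF70A1.
0x50BF70A1 = 1354723489.

1354723489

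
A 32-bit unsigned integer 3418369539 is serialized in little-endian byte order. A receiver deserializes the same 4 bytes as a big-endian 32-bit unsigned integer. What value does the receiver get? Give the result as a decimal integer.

3418369539 in 32-bit hexadecimal is 0xCBC02E03.
Stored little-endian, the bytes at ascending addresses are 03 2E C0 CB.
Read back as big-endian, the last byte is least significant, giving 0x032EC0CB.
0x032EC0CB = 53395659.

53395659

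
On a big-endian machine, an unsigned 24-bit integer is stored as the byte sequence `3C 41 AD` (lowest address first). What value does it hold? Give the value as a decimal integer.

In big-endian order the high byte comes first in memory.
The bytes are already most-significant first: 0x3C41AD.
0x3C41AD = 3948973.

3948973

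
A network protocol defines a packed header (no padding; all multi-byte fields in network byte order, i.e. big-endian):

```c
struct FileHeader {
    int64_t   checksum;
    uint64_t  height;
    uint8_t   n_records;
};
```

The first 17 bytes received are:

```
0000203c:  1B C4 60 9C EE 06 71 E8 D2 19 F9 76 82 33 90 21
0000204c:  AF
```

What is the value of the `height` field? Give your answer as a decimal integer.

15139405909768507425

`height` follows `checksum` (8 bytes), so it starts at byte offset 8 and occupies 8 bytes.
Bytes at offsets 8..15: D2 19 F9 76 82 33 90 21.
Big-endian: lowest address holds the most-significant byte.
The bytes are already most-significant first: 0xD219F97682339021.
0xD219F97682339021 = 15139405909768507425.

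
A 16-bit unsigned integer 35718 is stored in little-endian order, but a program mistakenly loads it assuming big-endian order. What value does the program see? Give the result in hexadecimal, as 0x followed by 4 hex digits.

0x868B

35718 in 16-bit hexadecimal is 0x8B86.
Stored little-endian, the bytes at ascending addresses are 86 8B.
Read back as big-endian, the last byte is least significant, giving 0x868B.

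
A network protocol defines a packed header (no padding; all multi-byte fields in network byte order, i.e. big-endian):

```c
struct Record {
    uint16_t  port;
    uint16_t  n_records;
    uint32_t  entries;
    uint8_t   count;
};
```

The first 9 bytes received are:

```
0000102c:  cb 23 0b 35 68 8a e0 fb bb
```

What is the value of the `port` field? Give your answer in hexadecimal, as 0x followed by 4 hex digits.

`port` is the first field, at byte offset 0, occupying 2 bytes.
Bytes at offsets 0..1: CB 23.
Big-endian: lowest address holds the most-significant byte.
The bytes are already most-significant first: 0xCB23.

0xCB23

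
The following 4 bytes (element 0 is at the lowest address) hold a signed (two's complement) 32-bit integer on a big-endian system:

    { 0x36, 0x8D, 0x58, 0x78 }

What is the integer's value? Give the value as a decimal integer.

In big-endian order the high byte comes first in memory.
The bytes are already most-significant first: 0x368D5878.
0x368D5878 = 915232888.

915232888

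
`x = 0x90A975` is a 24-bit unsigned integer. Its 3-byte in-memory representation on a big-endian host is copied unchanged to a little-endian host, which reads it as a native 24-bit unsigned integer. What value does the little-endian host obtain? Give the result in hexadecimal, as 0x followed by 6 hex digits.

0x75A990

Stored big-endian, the bytes at ascending addresses are 90 A9 75.
Read back as little-endian, the first byte is least significant, giving 0x75A990.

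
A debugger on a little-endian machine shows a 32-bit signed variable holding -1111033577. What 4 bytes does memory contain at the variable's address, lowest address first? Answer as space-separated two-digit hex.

17 F9 C6 BD

Two's complement of -1111033577 in 32 bits: 1111033577 = 0x423906E9; invert → 0xBDC6F916; add 1 → 0xBDC6F917.
Split into bytes (most-significant first): BD C6 F9 17.
Little-endian: lowest address holds the least-significant byte.
So at ascending addresses the bytes are 17 F9 C6 BD.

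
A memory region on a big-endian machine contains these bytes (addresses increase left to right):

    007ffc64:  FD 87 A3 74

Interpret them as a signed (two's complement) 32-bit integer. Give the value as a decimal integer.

-41442444

Big-endian stores the most-significant byte at the lowest address.
The bytes are already most-significant first: 0xFD87A374.
Top bit is set, so as a signed 32-bit value this is 0xFD87A374 − 2^32 = -41442444.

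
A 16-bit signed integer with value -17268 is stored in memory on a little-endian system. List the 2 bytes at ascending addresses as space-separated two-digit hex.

Two's complement of -17268 in 16 bits: 17268 = 0x4374; invert → 0xBC8B; add 1 → 0xBC8C.
Split into bytes (most-significant first): BC 8C.
In little-endian order the low byte comes first in memory.
So at ascending addresses the bytes are 8C BC.

8C BC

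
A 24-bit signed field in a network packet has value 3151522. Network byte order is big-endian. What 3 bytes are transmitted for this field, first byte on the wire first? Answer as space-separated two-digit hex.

3151522 in hexadecimal, padded to 24 bits, is 0x3016A2.
Split into bytes (most-significant first): 30 16 A2.
Big-endian stores the most-significant byte at the lowest address.
So the memory order matches the most-significant-first order: 30 16 A2.

30 16 A2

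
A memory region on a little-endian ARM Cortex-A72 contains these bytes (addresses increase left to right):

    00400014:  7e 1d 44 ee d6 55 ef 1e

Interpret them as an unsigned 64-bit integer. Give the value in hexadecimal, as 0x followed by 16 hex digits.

Little-endian stores the least-significant byte at the lowest address.
Reassemble most-significant byte first: 1E EF 55 D6 EE 44 1D 7E → 0x1EEF55D6EE441D7E.

0x1EEF55D6EE441D7E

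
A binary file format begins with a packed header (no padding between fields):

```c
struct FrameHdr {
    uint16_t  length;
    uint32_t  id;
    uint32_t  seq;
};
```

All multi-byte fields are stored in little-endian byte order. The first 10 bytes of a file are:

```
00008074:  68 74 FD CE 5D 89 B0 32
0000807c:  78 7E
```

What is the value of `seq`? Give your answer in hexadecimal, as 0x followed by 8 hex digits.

0x7E7832B0

`seq` follows `length` (2 B), `id` (4 B), so it starts at offset 2 + 4 = 6 and occupies 4 bytes.
Bytes at offsets 6..9: B0 32 78 7E.
In little-endian order the low byte comes first in memory.
Reassemble most-significant byte first: 7E 78 32 B0 → 0x7E7832B0.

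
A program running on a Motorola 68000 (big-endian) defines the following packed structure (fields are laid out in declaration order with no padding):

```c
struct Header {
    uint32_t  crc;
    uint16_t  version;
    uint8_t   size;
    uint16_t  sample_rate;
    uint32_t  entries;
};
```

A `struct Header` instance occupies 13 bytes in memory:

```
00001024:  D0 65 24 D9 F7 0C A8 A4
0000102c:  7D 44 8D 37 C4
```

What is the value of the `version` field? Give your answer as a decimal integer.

`version` follows `crc` (4 bytes), so it starts at byte offset 4 and occupies 2 bytes.
Bytes at offsets 4..5: F7 0C.
Big-endian stores the most-significant byte at the lowest address.
The bytes are already most-significant first: 0xF70C.
0xF70C = 63244.

63244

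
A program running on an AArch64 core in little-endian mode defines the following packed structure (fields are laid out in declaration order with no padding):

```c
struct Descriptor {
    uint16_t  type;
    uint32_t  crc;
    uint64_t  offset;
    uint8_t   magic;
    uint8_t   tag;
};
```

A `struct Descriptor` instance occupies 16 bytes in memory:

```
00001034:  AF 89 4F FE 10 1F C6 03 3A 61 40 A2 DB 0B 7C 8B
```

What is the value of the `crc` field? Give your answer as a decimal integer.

`crc` follows `type` (2 bytes), so it starts at byte offset 2 and occupies 4 bytes.
Bytes at offsets 2..5: 4F FE 10 1F.
Little-endian: lowest address holds the least-significant byte.
Reassemble most-significant byte first: 1F 10 FE 4F → 0x1F10FE4F.
0x1F10FE4F = 521207375.

521207375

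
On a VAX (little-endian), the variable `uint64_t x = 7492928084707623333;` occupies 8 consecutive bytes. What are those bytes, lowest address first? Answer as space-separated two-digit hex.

7492928084707623333 in hexadecimal, padded to 64 bits, is 0x67FC3A64D08BC1A5.
Split into bytes (most-significant first): 67 FC 3A 64 D0 8B C1 A5.
In little-endian order the low byte comes first in memory.
So at ascending addresses the bytes are A5 C1 8B D0 64 3A FC 67.

A5 C1 8B D0 64 3A FC 67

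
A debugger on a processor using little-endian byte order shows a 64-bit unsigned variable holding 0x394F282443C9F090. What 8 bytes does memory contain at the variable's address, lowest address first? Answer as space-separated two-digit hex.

90 F0 C9 43 24 28 4F 39

Split into bytes (most-significant first): 39 4F 28 24 43 C9 F0 90.
Little-endian: lowest address holds the least-significant byte.
So at ascending addresses the bytes are 90 F0 C9 43 24 28 4F 39.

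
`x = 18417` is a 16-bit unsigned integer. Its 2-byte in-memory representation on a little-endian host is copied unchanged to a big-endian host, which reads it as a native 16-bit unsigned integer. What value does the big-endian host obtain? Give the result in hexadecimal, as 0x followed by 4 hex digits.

0xF147

18417 in 16-bit hexadecimal is 0x47F1.
Stored little-endian, the bytes at ascending addresses are F1 47.
Read back as big-endian, the last byte is least significant, giving 0xF147.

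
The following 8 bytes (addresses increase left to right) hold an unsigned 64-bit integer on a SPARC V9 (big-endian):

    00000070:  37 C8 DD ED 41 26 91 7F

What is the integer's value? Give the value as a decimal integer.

Big-endian: lowest address holds the most-significant byte.
The bytes are already most-significant first: 0x37C8DDED4126917F.
0x37C8DDED4126917F = 4019706678498201983.

4019706678498201983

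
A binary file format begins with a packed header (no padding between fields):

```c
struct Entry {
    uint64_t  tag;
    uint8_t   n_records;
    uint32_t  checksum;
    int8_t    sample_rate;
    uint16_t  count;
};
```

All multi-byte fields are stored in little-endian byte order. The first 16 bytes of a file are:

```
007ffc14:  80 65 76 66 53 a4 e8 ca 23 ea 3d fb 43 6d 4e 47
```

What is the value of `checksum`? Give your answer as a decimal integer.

`checksum` follows `tag` (8 B), `n_records` (1 B), so it starts at offset 8 + 1 = 9 and occupies 4 bytes.
Bytes at offsets 9..12: EA 3D FB 43.
Little-endian stores the least-significant byte at the lowest address.
Reassemble most-significant byte first: 43 FB 3D EA → 0x43FB3DEA.
0x43FB3DEA = 1140538858.

1140538858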